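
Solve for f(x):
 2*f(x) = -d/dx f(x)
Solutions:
 f(x) = C1*exp(-2*x)


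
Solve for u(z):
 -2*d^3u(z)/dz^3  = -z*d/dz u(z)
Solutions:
 u(z) = C1 + Integral(C2*airyai(2^(2/3)*z/2) + C3*airybi(2^(2/3)*z/2), z)


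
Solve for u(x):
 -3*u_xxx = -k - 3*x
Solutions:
 u(x) = C1 + C2*x + C3*x^2 + k*x^3/18 + x^4/24


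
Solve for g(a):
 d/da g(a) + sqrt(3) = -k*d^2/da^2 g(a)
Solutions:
 g(a) = C1 + C2*exp(-a/k) - sqrt(3)*a


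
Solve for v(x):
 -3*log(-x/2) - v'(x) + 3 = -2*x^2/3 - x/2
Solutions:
 v(x) = C1 + 2*x^3/9 + x^2/4 - 3*x*log(-x) + 3*x*(log(2) + 2)


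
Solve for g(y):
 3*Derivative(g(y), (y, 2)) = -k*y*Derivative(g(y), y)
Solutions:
 g(y) = Piecewise((-sqrt(6)*sqrt(pi)*C1*erf(sqrt(6)*sqrt(k)*y/6)/(2*sqrt(k)) - C2, (k > 0) | (k < 0)), (-C1*y - C2, True))


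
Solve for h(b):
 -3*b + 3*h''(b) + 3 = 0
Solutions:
 h(b) = C1 + C2*b + b^3/6 - b^2/2


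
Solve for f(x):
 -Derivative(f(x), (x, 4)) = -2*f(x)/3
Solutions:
 f(x) = C1*exp(-2^(1/4)*3^(3/4)*x/3) + C2*exp(2^(1/4)*3^(3/4)*x/3) + C3*sin(2^(1/4)*3^(3/4)*x/3) + C4*cos(2^(1/4)*3^(3/4)*x/3)


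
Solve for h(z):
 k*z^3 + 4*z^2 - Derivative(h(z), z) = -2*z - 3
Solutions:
 h(z) = C1 + k*z^4/4 + 4*z^3/3 + z^2 + 3*z


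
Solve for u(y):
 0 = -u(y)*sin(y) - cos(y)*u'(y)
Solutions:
 u(y) = C1*cos(y)


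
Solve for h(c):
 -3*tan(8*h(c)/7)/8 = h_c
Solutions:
 h(c) = -7*asin(C1*exp(-3*c/7))/8 + 7*pi/8
 h(c) = 7*asin(C1*exp(-3*c/7))/8


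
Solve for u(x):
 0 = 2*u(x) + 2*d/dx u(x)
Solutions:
 u(x) = C1*exp(-x)


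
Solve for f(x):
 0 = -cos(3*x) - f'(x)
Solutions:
 f(x) = C1 - sin(3*x)/3


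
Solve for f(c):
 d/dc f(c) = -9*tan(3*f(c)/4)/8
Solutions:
 f(c) = -4*asin(C1*exp(-27*c/32))/3 + 4*pi/3
 f(c) = 4*asin(C1*exp(-27*c/32))/3


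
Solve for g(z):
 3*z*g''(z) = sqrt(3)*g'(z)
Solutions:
 g(z) = C1 + C2*z^(sqrt(3)/3 + 1)


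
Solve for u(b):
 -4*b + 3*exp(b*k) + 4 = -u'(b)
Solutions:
 u(b) = C1 + 2*b^2 - 4*b - 3*exp(b*k)/k


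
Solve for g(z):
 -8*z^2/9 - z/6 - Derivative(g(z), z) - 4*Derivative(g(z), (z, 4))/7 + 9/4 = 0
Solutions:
 g(z) = C1 + C4*exp(-14^(1/3)*z/2) - 8*z^3/27 - z^2/12 + 9*z/4 + (C2*sin(14^(1/3)*sqrt(3)*z/4) + C3*cos(14^(1/3)*sqrt(3)*z/4))*exp(14^(1/3)*z/4)


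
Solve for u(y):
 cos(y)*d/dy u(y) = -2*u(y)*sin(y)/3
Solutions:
 u(y) = C1*cos(y)^(2/3)


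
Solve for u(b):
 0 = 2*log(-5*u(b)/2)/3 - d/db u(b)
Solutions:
 -3*Integral(1/(log(-_y) - log(2) + log(5)), (_y, u(b)))/2 = C1 - b


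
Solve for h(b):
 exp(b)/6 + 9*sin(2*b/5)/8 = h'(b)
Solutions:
 h(b) = C1 + exp(b)/6 - 45*cos(2*b/5)/16


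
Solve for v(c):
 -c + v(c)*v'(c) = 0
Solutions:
 v(c) = -sqrt(C1 + c^2)
 v(c) = sqrt(C1 + c^2)


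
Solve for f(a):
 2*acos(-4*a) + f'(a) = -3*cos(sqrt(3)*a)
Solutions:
 f(a) = C1 - 2*a*acos(-4*a) - sqrt(1 - 16*a^2)/2 - sqrt(3)*sin(sqrt(3)*a)


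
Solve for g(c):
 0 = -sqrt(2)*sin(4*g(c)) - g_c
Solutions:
 g(c) = -acos((-C1 - exp(8*sqrt(2)*c))/(C1 - exp(8*sqrt(2)*c)))/4 + pi/2
 g(c) = acos((-C1 - exp(8*sqrt(2)*c))/(C1 - exp(8*sqrt(2)*c)))/4


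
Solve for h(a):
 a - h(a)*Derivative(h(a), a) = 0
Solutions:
 h(a) = -sqrt(C1 + a^2)
 h(a) = sqrt(C1 + a^2)


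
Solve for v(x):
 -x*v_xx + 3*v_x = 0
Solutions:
 v(x) = C1 + C2*x^4


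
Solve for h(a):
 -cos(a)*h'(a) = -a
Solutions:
 h(a) = C1 + Integral(a/cos(a), a)


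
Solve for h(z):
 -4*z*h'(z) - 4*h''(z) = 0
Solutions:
 h(z) = C1 + C2*erf(sqrt(2)*z/2)


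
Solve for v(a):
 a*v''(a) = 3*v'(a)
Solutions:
 v(a) = C1 + C2*a^4


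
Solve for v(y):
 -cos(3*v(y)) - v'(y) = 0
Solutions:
 v(y) = -asin((C1 + exp(6*y))/(C1 - exp(6*y)))/3 + pi/3
 v(y) = asin((C1 + exp(6*y))/(C1 - exp(6*y)))/3


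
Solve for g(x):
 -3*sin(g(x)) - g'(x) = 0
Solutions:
 g(x) = -acos((-C1 - exp(6*x))/(C1 - exp(6*x))) + 2*pi
 g(x) = acos((-C1 - exp(6*x))/(C1 - exp(6*x)))


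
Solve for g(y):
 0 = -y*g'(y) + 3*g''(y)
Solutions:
 g(y) = C1 + C2*erfi(sqrt(6)*y/6)


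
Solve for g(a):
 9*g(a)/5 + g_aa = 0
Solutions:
 g(a) = C1*sin(3*sqrt(5)*a/5) + C2*cos(3*sqrt(5)*a/5)


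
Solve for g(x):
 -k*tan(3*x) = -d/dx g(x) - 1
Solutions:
 g(x) = C1 - k*log(cos(3*x))/3 - x


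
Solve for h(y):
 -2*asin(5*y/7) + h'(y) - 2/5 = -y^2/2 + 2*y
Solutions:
 h(y) = C1 - y^3/6 + y^2 + 2*y*asin(5*y/7) + 2*y/5 + 2*sqrt(49 - 25*y^2)/5


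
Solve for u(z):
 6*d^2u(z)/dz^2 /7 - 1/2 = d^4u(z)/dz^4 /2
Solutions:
 u(z) = C1 + C2*z + C3*exp(-2*sqrt(21)*z/7) + C4*exp(2*sqrt(21)*z/7) + 7*z^2/24


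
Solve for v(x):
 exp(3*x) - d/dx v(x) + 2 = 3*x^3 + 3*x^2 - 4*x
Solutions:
 v(x) = C1 - 3*x^4/4 - x^3 + 2*x^2 + 2*x + exp(3*x)/3


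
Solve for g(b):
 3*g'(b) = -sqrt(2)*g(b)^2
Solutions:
 g(b) = 3/(C1 + sqrt(2)*b)


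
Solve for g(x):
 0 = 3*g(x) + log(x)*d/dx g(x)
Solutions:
 g(x) = C1*exp(-3*li(x))


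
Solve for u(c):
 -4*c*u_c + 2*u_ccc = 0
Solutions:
 u(c) = C1 + Integral(C2*airyai(2^(1/3)*c) + C3*airybi(2^(1/3)*c), c)


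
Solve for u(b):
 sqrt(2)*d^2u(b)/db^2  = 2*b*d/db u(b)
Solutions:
 u(b) = C1 + C2*erfi(2^(3/4)*b/2)


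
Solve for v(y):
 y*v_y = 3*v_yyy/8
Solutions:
 v(y) = C1 + Integral(C2*airyai(2*3^(2/3)*y/3) + C3*airybi(2*3^(2/3)*y/3), y)


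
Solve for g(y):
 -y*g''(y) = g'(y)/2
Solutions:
 g(y) = C1 + C2*sqrt(y)


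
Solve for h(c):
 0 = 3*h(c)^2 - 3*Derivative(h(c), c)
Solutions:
 h(c) = -1/(C1 + c)


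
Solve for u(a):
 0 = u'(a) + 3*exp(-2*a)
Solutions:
 u(a) = C1 + 3*exp(-2*a)/2


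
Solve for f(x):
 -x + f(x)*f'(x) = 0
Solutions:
 f(x) = -sqrt(C1 + x^2)
 f(x) = sqrt(C1 + x^2)


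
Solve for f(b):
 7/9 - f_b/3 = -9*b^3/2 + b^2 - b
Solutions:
 f(b) = C1 + 27*b^4/8 - b^3 + 3*b^2/2 + 7*b/3


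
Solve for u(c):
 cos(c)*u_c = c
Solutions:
 u(c) = C1 + Integral(c/cos(c), c)


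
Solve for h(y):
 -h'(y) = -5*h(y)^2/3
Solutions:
 h(y) = -3/(C1 + 5*y)


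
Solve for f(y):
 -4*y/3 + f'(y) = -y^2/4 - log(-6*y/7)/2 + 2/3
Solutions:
 f(y) = C1 - y^3/12 + 2*y^2/3 - y*log(-y)/2 + y*(-3*log(6) + 3*log(7) + 7)/6


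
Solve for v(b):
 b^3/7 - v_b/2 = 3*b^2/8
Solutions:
 v(b) = C1 + b^4/14 - b^3/4


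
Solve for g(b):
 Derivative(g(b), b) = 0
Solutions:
 g(b) = C1


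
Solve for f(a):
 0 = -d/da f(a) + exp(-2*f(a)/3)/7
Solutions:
 f(a) = 3*log(-sqrt(C1 + a)) - 3*log(21) + 3*log(42)/2
 f(a) = 3*log(C1 + a)/2 - 3*log(21) + 3*log(42)/2


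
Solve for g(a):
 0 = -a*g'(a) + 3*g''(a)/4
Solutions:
 g(a) = C1 + C2*erfi(sqrt(6)*a/3)


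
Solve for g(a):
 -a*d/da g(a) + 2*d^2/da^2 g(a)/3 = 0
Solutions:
 g(a) = C1 + C2*erfi(sqrt(3)*a/2)


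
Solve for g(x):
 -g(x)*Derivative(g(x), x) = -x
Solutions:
 g(x) = -sqrt(C1 + x^2)
 g(x) = sqrt(C1 + x^2)


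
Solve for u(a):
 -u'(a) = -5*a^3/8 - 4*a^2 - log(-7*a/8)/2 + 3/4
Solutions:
 u(a) = C1 + 5*a^4/32 + 4*a^3/3 + a*log(-a)/2 + a*(-2*log(2) - 5/4 + log(14)/2)


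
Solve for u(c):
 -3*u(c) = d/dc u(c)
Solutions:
 u(c) = C1*exp(-3*c)


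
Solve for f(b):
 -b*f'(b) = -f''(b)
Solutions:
 f(b) = C1 + C2*erfi(sqrt(2)*b/2)


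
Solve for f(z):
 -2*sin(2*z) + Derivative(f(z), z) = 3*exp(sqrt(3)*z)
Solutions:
 f(z) = C1 + sqrt(3)*exp(sqrt(3)*z) - cos(2*z)


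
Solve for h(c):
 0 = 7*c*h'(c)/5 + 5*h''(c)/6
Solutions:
 h(c) = C1 + C2*erf(sqrt(21)*c/5)


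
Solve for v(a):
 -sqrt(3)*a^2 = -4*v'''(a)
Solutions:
 v(a) = C1 + C2*a + C3*a^2 + sqrt(3)*a^5/240


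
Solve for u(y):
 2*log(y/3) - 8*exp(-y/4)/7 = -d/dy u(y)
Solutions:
 u(y) = C1 - 2*y*log(y) + 2*y*(1 + log(3)) - 32*exp(-y/4)/7


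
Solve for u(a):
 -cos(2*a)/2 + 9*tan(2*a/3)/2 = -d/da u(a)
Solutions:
 u(a) = C1 + 27*log(cos(2*a/3))/4 + sin(2*a)/4


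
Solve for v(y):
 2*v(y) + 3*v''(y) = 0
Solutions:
 v(y) = C1*sin(sqrt(6)*y/3) + C2*cos(sqrt(6)*y/3)


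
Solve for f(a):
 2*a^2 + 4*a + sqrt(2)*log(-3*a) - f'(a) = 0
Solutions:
 f(a) = C1 + 2*a^3/3 + 2*a^2 + sqrt(2)*a*log(-a) + sqrt(2)*a*(-1 + log(3))


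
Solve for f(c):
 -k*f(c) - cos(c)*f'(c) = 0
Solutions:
 f(c) = C1*exp(k*(log(sin(c) - 1) - log(sin(c) + 1))/2)


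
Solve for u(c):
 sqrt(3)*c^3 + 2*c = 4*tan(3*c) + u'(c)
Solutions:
 u(c) = C1 + sqrt(3)*c^4/4 + c^2 + 4*log(cos(3*c))/3


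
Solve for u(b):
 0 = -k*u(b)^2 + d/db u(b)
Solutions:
 u(b) = -1/(C1 + b*k)


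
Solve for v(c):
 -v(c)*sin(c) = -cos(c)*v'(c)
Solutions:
 v(c) = C1/cos(c)


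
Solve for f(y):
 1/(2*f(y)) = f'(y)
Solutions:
 f(y) = -sqrt(C1 + y)
 f(y) = sqrt(C1 + y)


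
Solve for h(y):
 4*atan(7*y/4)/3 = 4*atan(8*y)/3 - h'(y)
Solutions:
 h(y) = C1 - 4*y*atan(7*y/4)/3 + 4*y*atan(8*y)/3 + 8*log(49*y^2 + 16)/21 - log(64*y^2 + 1)/12


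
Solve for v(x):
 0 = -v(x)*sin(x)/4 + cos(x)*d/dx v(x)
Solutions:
 v(x) = C1/cos(x)^(1/4)


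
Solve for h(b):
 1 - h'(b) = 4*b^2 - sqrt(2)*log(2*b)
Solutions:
 h(b) = C1 - 4*b^3/3 + sqrt(2)*b*log(b) - sqrt(2)*b + sqrt(2)*b*log(2) + b


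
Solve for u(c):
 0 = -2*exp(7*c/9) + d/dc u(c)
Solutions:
 u(c) = C1 + 18*exp(7*c/9)/7


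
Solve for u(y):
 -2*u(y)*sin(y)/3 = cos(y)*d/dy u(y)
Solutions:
 u(y) = C1*cos(y)^(2/3)


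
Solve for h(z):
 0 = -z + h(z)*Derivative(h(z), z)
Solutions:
 h(z) = -sqrt(C1 + z^2)
 h(z) = sqrt(C1 + z^2)


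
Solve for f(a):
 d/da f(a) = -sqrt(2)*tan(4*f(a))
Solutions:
 f(a) = -asin(C1*exp(-4*sqrt(2)*a))/4 + pi/4
 f(a) = asin(C1*exp(-4*sqrt(2)*a))/4


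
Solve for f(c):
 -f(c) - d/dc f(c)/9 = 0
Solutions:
 f(c) = C1*exp(-9*c)


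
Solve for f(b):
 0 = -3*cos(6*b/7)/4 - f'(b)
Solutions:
 f(b) = C1 - 7*sin(6*b/7)/8


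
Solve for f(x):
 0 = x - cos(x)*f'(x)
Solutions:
 f(x) = C1 + Integral(x/cos(x), x)


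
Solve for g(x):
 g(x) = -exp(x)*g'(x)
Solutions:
 g(x) = C1*exp(exp(-x))


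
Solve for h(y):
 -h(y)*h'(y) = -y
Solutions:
 h(y) = -sqrt(C1 + y^2)
 h(y) = sqrt(C1 + y^2)


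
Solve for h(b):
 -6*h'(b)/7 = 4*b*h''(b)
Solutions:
 h(b) = C1 + C2*b^(11/14)


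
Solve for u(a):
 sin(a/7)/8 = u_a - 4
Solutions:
 u(a) = C1 + 4*a - 7*cos(a/7)/8


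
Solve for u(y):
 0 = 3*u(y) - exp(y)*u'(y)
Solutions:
 u(y) = C1*exp(-3*exp(-y))


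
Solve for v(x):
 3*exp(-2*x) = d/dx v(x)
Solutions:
 v(x) = C1 - 3*exp(-2*x)/2


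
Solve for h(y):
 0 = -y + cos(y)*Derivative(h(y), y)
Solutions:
 h(y) = C1 + Integral(y/cos(y), y)


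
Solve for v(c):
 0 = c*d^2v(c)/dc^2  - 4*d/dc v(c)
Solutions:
 v(c) = C1 + C2*c^5


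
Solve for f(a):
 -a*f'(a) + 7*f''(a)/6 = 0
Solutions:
 f(a) = C1 + C2*erfi(sqrt(21)*a/7)


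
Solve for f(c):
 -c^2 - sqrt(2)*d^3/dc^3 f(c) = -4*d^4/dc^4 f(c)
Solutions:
 f(c) = C1 + C2*c + C3*c^2 + C4*exp(sqrt(2)*c/4) - sqrt(2)*c^5/120 - c^4/6 - 4*sqrt(2)*c^3/3


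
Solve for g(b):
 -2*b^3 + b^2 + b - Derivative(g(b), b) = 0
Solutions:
 g(b) = C1 - b^4/2 + b^3/3 + b^2/2


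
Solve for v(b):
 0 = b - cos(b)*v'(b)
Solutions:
 v(b) = C1 + Integral(b/cos(b), b)


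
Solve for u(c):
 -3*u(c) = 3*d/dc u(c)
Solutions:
 u(c) = C1*exp(-c)


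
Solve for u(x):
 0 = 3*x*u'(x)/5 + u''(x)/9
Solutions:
 u(x) = C1 + C2*erf(3*sqrt(30)*x/10)


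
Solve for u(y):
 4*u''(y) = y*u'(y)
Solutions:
 u(y) = C1 + C2*erfi(sqrt(2)*y/4)


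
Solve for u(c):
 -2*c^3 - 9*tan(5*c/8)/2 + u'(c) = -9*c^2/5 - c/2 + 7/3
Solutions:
 u(c) = C1 + c^4/2 - 3*c^3/5 - c^2/4 + 7*c/3 - 36*log(cos(5*c/8))/5


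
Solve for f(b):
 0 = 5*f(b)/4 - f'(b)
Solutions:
 f(b) = C1*exp(5*b/4)


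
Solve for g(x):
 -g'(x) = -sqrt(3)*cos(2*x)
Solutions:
 g(x) = C1 + sqrt(3)*sin(2*x)/2


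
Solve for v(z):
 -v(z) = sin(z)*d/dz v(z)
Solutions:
 v(z) = C1*sqrt(cos(z) + 1)/sqrt(cos(z) - 1)


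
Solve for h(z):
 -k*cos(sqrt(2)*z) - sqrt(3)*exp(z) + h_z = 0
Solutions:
 h(z) = C1 + sqrt(2)*k*sin(sqrt(2)*z)/2 + sqrt(3)*exp(z)


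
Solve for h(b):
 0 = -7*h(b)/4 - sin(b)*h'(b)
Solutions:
 h(b) = C1*(cos(b) + 1)^(7/8)/(cos(b) - 1)^(7/8)


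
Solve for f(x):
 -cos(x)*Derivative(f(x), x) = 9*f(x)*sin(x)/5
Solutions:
 f(x) = C1*cos(x)^(9/5)


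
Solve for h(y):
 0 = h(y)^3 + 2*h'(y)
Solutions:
 h(y) = -sqrt(-1/(C1 - y))
 h(y) = sqrt(-1/(C1 - y))


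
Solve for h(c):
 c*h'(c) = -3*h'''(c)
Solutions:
 h(c) = C1 + Integral(C2*airyai(-3^(2/3)*c/3) + C3*airybi(-3^(2/3)*c/3), c)


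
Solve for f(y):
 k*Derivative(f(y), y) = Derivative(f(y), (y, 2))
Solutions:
 f(y) = C1 + C2*exp(k*y)


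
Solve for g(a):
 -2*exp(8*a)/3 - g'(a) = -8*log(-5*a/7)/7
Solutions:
 g(a) = C1 + 8*a*log(-a)/7 + 8*a*(-log(7) - 1 + log(5))/7 - exp(8*a)/12


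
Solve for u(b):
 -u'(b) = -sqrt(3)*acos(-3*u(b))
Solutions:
 Integral(1/acos(-3*_y), (_y, u(b))) = C1 + sqrt(3)*b


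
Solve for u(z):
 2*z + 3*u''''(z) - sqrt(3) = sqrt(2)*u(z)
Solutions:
 u(z) = C1*exp(-2^(1/8)*3^(3/4)*z/3) + C2*exp(2^(1/8)*3^(3/4)*z/3) + C3*sin(2^(1/8)*3^(3/4)*z/3) + C4*cos(2^(1/8)*3^(3/4)*z/3) + sqrt(2)*z - sqrt(6)/2


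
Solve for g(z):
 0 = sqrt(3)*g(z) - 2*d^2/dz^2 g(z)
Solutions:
 g(z) = C1*exp(-sqrt(2)*3^(1/4)*z/2) + C2*exp(sqrt(2)*3^(1/4)*z/2)


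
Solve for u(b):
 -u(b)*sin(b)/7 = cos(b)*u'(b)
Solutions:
 u(b) = C1*cos(b)^(1/7)


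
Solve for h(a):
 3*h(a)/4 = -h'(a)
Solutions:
 h(a) = C1*exp(-3*a/4)


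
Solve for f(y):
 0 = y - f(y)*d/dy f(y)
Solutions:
 f(y) = -sqrt(C1 + y^2)
 f(y) = sqrt(C1 + y^2)


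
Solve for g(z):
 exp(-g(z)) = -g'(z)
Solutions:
 g(z) = log(C1 - z)


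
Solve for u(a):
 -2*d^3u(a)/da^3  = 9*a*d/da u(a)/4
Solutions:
 u(a) = C1 + Integral(C2*airyai(-3^(2/3)*a/2) + C3*airybi(-3^(2/3)*a/2), a)


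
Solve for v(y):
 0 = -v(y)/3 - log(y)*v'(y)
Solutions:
 v(y) = C1*exp(-li(y)/3)


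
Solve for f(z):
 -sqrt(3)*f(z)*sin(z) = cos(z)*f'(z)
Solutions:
 f(z) = C1*cos(z)^(sqrt(3))


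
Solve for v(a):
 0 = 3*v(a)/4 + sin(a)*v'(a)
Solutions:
 v(a) = C1*(cos(a) + 1)^(3/8)/(cos(a) - 1)^(3/8)


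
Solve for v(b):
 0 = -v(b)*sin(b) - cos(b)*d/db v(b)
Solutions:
 v(b) = C1*cos(b)


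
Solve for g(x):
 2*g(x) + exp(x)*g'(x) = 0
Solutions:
 g(x) = C1*exp(2*exp(-x))


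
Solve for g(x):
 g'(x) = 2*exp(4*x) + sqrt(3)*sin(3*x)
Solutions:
 g(x) = C1 + exp(4*x)/2 - sqrt(3)*cos(3*x)/3


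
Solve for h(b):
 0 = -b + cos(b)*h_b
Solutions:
 h(b) = C1 + Integral(b/cos(b), b)


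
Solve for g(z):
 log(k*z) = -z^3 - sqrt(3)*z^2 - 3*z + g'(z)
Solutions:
 g(z) = C1 + z^4/4 + sqrt(3)*z^3/3 + 3*z^2/2 + z*log(k*z) - z


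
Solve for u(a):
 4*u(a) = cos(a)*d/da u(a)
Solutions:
 u(a) = C1*(sin(a)^2 + 2*sin(a) + 1)/(sin(a)^2 - 2*sin(a) + 1)


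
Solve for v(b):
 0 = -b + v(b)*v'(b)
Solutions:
 v(b) = -sqrt(C1 + b^2)
 v(b) = sqrt(C1 + b^2)


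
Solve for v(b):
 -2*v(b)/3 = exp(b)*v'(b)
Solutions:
 v(b) = C1*exp(2*exp(-b)/3)


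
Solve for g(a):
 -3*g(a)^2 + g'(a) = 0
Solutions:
 g(a) = -1/(C1 + 3*a)


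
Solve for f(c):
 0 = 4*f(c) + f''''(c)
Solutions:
 f(c) = (C1*sin(c) + C2*cos(c))*exp(-c) + (C3*sin(c) + C4*cos(c))*exp(c)


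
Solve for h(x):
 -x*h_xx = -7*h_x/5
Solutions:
 h(x) = C1 + C2*x^(12/5)


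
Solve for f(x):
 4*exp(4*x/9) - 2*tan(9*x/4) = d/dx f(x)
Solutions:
 f(x) = C1 + 9*exp(4*x/9) + 8*log(cos(9*x/4))/9


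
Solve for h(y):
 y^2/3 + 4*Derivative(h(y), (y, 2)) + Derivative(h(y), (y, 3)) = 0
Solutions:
 h(y) = C1 + C2*y + C3*exp(-4*y) - y^4/144 + y^3/144 - y^2/192


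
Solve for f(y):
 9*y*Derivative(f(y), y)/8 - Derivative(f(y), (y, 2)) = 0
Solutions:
 f(y) = C1 + C2*erfi(3*y/4)


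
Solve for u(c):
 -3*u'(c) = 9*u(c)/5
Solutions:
 u(c) = C1*exp(-3*c/5)


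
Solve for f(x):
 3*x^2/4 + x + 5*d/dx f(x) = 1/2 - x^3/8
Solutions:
 f(x) = C1 - x^4/160 - x^3/20 - x^2/10 + x/10


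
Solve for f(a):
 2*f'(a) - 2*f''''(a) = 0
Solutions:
 f(a) = C1 + C4*exp(a) + (C2*sin(sqrt(3)*a/2) + C3*cos(sqrt(3)*a/2))*exp(-a/2)


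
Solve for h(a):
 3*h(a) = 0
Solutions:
 h(a) = 0


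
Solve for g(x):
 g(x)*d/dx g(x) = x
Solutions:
 g(x) = -sqrt(C1 + x^2)
 g(x) = sqrt(C1 + x^2)


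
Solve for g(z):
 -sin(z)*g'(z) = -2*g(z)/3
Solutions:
 g(z) = C1*(cos(z) - 1)^(1/3)/(cos(z) + 1)^(1/3)


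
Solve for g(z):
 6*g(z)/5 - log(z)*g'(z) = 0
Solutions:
 g(z) = C1*exp(6*li(z)/5)


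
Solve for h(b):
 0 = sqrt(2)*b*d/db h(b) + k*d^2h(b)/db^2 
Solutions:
 h(b) = C1 + C2*sqrt(k)*erf(2^(3/4)*b*sqrt(1/k)/2)


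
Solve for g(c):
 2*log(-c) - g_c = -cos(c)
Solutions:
 g(c) = C1 + 2*c*log(-c) - 2*c + sin(c)


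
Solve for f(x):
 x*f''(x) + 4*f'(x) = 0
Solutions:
 f(x) = C1 + C2/x^3


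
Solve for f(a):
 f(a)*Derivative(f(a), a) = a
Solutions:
 f(a) = -sqrt(C1 + a^2)
 f(a) = sqrt(C1 + a^2)


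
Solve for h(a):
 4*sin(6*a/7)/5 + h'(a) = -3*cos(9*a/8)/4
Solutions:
 h(a) = C1 - 2*sin(9*a/8)/3 + 14*cos(6*a/7)/15


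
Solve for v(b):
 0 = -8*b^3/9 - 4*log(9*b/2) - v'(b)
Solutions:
 v(b) = C1 - 2*b^4/9 - 4*b*log(b) + b*log(16/6561) + 4*b


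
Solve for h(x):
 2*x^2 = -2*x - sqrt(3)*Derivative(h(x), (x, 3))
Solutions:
 h(x) = C1 + C2*x + C3*x^2 - sqrt(3)*x^5/90 - sqrt(3)*x^4/36


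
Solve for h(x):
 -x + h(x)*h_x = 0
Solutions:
 h(x) = -sqrt(C1 + x^2)
 h(x) = sqrt(C1 + x^2)


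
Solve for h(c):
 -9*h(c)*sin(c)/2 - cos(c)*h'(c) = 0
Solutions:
 h(c) = C1*cos(c)^(9/2)


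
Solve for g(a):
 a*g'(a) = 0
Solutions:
 g(a) = C1


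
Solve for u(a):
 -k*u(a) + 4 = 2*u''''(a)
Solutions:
 u(a) = C1*exp(-2^(3/4)*a*(-k)^(1/4)/2) + C2*exp(2^(3/4)*a*(-k)^(1/4)/2) + C3*exp(-2^(3/4)*I*a*(-k)^(1/4)/2) + C4*exp(2^(3/4)*I*a*(-k)^(1/4)/2) + 4/k


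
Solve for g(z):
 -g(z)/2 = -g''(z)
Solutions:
 g(z) = C1*exp(-sqrt(2)*z/2) + C2*exp(sqrt(2)*z/2)


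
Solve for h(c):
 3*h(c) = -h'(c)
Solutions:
 h(c) = C1*exp(-3*c)


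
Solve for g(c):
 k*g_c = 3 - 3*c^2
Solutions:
 g(c) = C1 - c^3/k + 3*c/k


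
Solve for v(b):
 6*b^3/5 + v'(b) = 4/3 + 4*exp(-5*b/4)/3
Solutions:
 v(b) = C1 - 3*b^4/10 + 4*b/3 - 16*exp(-5*b/4)/15


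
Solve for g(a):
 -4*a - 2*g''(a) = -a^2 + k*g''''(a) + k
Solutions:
 g(a) = C1 + C2*a + C3*exp(-sqrt(2)*a*sqrt(-1/k)) + C4*exp(sqrt(2)*a*sqrt(-1/k)) + a^4/24 - a^3/3 - a^2*k/2


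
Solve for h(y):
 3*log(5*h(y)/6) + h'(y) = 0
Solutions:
 Integral(1/(log(_y) - log(6) + log(5)), (_y, h(y)))/3 = C1 - y


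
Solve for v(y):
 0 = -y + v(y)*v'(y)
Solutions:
 v(y) = -sqrt(C1 + y^2)
 v(y) = sqrt(C1 + y^2)


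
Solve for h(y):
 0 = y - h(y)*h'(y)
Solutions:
 h(y) = -sqrt(C1 + y^2)
 h(y) = sqrt(C1 + y^2)


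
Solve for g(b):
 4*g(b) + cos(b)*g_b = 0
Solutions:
 g(b) = C1*(sin(b)^2 - 2*sin(b) + 1)/(sin(b)^2 + 2*sin(b) + 1)


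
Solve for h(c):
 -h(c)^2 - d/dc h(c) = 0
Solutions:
 h(c) = 1/(C1 + c)


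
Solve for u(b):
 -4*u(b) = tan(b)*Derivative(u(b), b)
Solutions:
 u(b) = C1/sin(b)^4


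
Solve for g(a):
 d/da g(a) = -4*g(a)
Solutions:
 g(a) = C1*exp(-4*a)


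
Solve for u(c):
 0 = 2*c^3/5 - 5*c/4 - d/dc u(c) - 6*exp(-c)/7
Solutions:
 u(c) = C1 + c^4/10 - 5*c^2/8 + 6*exp(-c)/7


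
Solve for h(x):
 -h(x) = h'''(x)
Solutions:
 h(x) = C3*exp(-x) + (C1*sin(sqrt(3)*x/2) + C2*cos(sqrt(3)*x/2))*exp(x/2)


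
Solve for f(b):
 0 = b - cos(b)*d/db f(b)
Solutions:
 f(b) = C1 + Integral(b/cos(b), b)


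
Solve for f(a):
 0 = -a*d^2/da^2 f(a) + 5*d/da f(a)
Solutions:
 f(a) = C1 + C2*a^6


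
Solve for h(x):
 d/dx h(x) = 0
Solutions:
 h(x) = C1


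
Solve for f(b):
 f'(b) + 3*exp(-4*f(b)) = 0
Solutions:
 f(b) = log(-I*(C1 - 12*b)^(1/4))
 f(b) = log(I*(C1 - 12*b)^(1/4))
 f(b) = log(-(C1 - 12*b)^(1/4))
 f(b) = log(C1 - 12*b)/4


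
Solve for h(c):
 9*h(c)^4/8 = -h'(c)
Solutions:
 h(c) = (-3^(2/3)/3 - 3^(1/6)*I)*(1/(C1 + 9*c))^(1/3)
 h(c) = (-3^(2/3)/3 + 3^(1/6)*I)*(1/(C1 + 9*c))^(1/3)
 h(c) = 2*(1/(C1 + 27*c))^(1/3)


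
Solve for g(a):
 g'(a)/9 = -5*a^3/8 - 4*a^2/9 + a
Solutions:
 g(a) = C1 - 45*a^4/32 - 4*a^3/3 + 9*a^2/2


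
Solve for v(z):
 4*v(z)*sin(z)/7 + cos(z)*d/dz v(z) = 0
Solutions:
 v(z) = C1*cos(z)^(4/7)


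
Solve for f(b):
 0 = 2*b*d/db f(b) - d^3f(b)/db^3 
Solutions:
 f(b) = C1 + Integral(C2*airyai(2^(1/3)*b) + C3*airybi(2^(1/3)*b), b)


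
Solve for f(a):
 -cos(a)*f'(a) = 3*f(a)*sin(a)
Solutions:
 f(a) = C1*cos(a)^3


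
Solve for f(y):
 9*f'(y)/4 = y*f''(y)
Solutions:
 f(y) = C1 + C2*y^(13/4)


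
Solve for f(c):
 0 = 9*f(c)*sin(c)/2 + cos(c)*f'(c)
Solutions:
 f(c) = C1*cos(c)^(9/2)


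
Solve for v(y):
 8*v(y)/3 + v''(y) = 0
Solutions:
 v(y) = C1*sin(2*sqrt(6)*y/3) + C2*cos(2*sqrt(6)*y/3)


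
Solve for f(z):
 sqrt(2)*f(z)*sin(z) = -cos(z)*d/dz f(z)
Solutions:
 f(z) = C1*cos(z)^(sqrt(2))


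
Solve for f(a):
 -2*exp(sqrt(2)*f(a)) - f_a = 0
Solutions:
 f(a) = sqrt(2)*(2*log(1/(C1 + 2*a)) - log(2))/4


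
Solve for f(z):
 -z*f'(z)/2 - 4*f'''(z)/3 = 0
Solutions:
 f(z) = C1 + Integral(C2*airyai(-3^(1/3)*z/2) + C3*airybi(-3^(1/3)*z/2), z)


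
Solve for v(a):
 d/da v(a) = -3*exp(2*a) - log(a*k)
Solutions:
 v(a) = C1 - a*log(a*k) + a - 3*exp(2*a)/2


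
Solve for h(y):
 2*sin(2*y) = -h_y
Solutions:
 h(y) = C1 + cos(2*y)


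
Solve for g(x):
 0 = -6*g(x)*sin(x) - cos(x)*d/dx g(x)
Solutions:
 g(x) = C1*cos(x)^6


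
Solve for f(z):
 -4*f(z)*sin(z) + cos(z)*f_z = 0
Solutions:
 f(z) = C1/cos(z)^4


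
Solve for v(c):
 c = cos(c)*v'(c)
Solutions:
 v(c) = C1 + Integral(c/cos(c), c)


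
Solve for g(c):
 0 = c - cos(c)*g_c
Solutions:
 g(c) = C1 + Integral(c/cos(c), c)


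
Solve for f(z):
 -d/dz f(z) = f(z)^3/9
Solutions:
 f(z) = -3*sqrt(2)*sqrt(-1/(C1 - z))/2
 f(z) = 3*sqrt(2)*sqrt(-1/(C1 - z))/2


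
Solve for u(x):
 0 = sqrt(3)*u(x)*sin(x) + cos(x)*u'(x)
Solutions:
 u(x) = C1*cos(x)^(sqrt(3))


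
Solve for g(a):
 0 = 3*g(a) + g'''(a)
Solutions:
 g(a) = C3*exp(-3^(1/3)*a) + (C1*sin(3^(5/6)*a/2) + C2*cos(3^(5/6)*a/2))*exp(3^(1/3)*a/2)


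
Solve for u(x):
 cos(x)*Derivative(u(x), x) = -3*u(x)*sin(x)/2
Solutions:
 u(x) = C1*cos(x)^(3/2)


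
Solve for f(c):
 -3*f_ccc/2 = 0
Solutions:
 f(c) = C1 + C2*c + C3*c^2


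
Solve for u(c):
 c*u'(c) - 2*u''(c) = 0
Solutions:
 u(c) = C1 + C2*erfi(c/2)


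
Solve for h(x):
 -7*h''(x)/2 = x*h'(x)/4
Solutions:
 h(x) = C1 + C2*erf(sqrt(7)*x/14)


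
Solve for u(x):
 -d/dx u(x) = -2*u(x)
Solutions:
 u(x) = C1*exp(2*x)


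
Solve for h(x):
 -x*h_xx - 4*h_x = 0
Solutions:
 h(x) = C1 + C2/x^3


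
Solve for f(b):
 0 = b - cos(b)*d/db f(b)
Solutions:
 f(b) = C1 + Integral(b/cos(b), b)


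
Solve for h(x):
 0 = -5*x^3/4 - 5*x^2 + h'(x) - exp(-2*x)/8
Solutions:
 h(x) = C1 + 5*x^4/16 + 5*x^3/3 - exp(-2*x)/16


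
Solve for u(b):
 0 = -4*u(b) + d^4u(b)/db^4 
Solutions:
 u(b) = C1*exp(-sqrt(2)*b) + C2*exp(sqrt(2)*b) + C3*sin(sqrt(2)*b) + C4*cos(sqrt(2)*b)


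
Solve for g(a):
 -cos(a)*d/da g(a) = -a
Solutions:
 g(a) = C1 + Integral(a/cos(a), a)


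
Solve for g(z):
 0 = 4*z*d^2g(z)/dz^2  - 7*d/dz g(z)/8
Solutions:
 g(z) = C1 + C2*z^(39/32)


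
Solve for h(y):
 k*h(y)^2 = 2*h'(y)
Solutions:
 h(y) = -2/(C1 + k*y)


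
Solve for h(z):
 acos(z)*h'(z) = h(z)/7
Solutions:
 h(z) = C1*exp(Integral(1/acos(z), z)/7)


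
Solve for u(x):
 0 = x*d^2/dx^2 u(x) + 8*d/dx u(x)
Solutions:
 u(x) = C1 + C2/x^7


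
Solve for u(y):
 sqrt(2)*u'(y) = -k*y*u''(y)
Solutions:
 u(y) = C1 + y^(((re(k) - sqrt(2))*re(k) + im(k)^2)/(re(k)^2 + im(k)^2))*(C2*sin(sqrt(2)*log(y)*Abs(im(k))/(re(k)^2 + im(k)^2)) + C3*cos(sqrt(2)*log(y)*im(k)/(re(k)^2 + im(k)^2)))


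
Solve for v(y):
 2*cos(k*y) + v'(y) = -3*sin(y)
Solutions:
 v(y) = C1 + 3*cos(y) - 2*sin(k*y)/k


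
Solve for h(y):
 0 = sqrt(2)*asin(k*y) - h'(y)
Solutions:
 h(y) = C1 + sqrt(2)*Piecewise((y*asin(k*y) + sqrt(-k^2*y^2 + 1)/k, Ne(k, 0)), (0, True))


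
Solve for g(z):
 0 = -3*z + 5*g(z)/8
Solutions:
 g(z) = 24*z/5


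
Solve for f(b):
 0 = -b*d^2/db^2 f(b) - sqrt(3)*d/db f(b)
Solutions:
 f(b) = C1 + C2*b^(1 - sqrt(3))


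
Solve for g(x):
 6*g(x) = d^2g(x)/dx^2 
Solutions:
 g(x) = C1*exp(-sqrt(6)*x) + C2*exp(sqrt(6)*x)


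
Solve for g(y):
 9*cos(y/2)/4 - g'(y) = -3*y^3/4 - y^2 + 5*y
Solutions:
 g(y) = C1 + 3*y^4/16 + y^3/3 - 5*y^2/2 + 9*sin(y/2)/2


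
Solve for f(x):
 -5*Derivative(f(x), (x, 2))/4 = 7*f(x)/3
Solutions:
 f(x) = C1*sin(2*sqrt(105)*x/15) + C2*cos(2*sqrt(105)*x/15)


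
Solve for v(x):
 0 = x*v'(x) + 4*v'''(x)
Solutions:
 v(x) = C1 + Integral(C2*airyai(-2^(1/3)*x/2) + C3*airybi(-2^(1/3)*x/2), x)


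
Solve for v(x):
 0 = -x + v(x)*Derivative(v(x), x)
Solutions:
 v(x) = -sqrt(C1 + x^2)
 v(x) = sqrt(C1 + x^2)


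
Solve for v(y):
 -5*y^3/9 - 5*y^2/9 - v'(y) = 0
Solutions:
 v(y) = C1 - 5*y^4/36 - 5*y^3/27


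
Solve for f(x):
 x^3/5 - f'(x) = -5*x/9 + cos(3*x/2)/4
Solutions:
 f(x) = C1 + x^4/20 + 5*x^2/18 - sin(3*x/2)/6


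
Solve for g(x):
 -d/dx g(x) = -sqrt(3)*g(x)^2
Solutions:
 g(x) = -1/(C1 + sqrt(3)*x)


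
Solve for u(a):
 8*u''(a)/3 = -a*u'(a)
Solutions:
 u(a) = C1 + C2*erf(sqrt(3)*a/4)


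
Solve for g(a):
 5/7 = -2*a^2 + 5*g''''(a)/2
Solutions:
 g(a) = C1 + C2*a + C3*a^2 + C4*a^3 + a^6/450 + a^4/84


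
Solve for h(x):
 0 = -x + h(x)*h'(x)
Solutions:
 h(x) = -sqrt(C1 + x^2)
 h(x) = sqrt(C1 + x^2)


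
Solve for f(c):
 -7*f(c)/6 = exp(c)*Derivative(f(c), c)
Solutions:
 f(c) = C1*exp(7*exp(-c)/6)


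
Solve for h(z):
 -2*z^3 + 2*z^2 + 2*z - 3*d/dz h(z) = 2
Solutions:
 h(z) = C1 - z^4/6 + 2*z^3/9 + z^2/3 - 2*z/3


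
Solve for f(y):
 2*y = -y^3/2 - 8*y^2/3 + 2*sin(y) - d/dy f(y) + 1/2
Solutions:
 f(y) = C1 - y^4/8 - 8*y^3/9 - y^2 + y/2 - 2*cos(y)


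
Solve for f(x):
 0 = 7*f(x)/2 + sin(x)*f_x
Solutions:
 f(x) = C1*(cos(x) + 1)^(7/4)/(cos(x) - 1)^(7/4)


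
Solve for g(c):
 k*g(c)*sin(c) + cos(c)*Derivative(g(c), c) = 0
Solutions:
 g(c) = C1*exp(k*log(cos(c)))


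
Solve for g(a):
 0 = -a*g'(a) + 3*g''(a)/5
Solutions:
 g(a) = C1 + C2*erfi(sqrt(30)*a/6)


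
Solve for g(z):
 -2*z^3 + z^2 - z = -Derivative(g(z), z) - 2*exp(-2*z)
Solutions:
 g(z) = C1 + z^4/2 - z^3/3 + z^2/2 + exp(-2*z)


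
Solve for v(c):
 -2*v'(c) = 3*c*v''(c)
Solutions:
 v(c) = C1 + C2*c^(1/3)


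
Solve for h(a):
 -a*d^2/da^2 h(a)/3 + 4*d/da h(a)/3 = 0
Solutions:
 h(a) = C1 + C2*a^5


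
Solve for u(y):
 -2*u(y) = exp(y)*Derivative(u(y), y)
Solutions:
 u(y) = C1*exp(2*exp(-y))


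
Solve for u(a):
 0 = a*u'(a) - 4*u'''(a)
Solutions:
 u(a) = C1 + Integral(C2*airyai(2^(1/3)*a/2) + C3*airybi(2^(1/3)*a/2), a)


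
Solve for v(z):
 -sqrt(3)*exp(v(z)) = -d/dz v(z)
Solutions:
 v(z) = log(-1/(C1 + sqrt(3)*z))


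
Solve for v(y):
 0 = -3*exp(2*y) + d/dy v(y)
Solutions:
 v(y) = C1 + 3*exp(2*y)/2


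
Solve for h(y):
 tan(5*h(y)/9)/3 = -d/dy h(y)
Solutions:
 h(y) = -9*asin(C1*exp(-5*y/27))/5 + 9*pi/5
 h(y) = 9*asin(C1*exp(-5*y/27))/5


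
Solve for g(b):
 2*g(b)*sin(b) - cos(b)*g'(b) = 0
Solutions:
 g(b) = C1/cos(b)^2


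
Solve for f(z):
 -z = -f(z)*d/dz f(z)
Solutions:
 f(z) = -sqrt(C1 + z^2)
 f(z) = sqrt(C1 + z^2)


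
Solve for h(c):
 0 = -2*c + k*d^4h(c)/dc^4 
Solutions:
 h(c) = C1 + C2*c + C3*c^2 + C4*c^3 + c^5/(60*k)


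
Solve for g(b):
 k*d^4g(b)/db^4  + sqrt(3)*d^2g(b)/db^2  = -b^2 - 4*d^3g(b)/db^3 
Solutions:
 g(b) = C1 + C2*b + C3*exp(b*(sqrt(-sqrt(3)*k + 4) - 2)/k) + C4*exp(-b*(sqrt(-sqrt(3)*k + 4) + 2)/k) - sqrt(3)*b^4/36 + 4*b^3/9 + b^2*(3*k - 16*sqrt(3))/9


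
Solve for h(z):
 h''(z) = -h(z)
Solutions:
 h(z) = C1*sin(z) + C2*cos(z)


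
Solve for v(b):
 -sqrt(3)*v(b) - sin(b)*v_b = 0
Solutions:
 v(b) = C1*(cos(b) + 1)^(sqrt(3)/2)/(cos(b) - 1)^(sqrt(3)/2)


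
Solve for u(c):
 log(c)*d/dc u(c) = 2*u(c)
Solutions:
 u(c) = C1*exp(2*li(c))


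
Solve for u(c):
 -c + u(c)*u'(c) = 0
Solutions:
 u(c) = -sqrt(C1 + c^2)
 u(c) = sqrt(C1 + c^2)


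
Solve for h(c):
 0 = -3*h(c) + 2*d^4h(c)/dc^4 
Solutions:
 h(c) = C1*exp(-2^(3/4)*3^(1/4)*c/2) + C2*exp(2^(3/4)*3^(1/4)*c/2) + C3*sin(2^(3/4)*3^(1/4)*c/2) + C4*cos(2^(3/4)*3^(1/4)*c/2)


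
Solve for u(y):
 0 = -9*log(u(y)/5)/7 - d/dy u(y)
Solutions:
 -7*Integral(1/(-log(_y) + log(5)), (_y, u(y)))/9 = C1 - y


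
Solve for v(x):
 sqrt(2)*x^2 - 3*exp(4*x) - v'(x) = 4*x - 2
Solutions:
 v(x) = C1 + sqrt(2)*x^3/3 - 2*x^2 + 2*x - 3*exp(4*x)/4


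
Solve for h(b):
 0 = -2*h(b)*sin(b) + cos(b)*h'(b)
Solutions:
 h(b) = C1/cos(b)^2


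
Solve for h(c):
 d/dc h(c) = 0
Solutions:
 h(c) = C1


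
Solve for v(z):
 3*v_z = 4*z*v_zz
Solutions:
 v(z) = C1 + C2*z^(7/4)


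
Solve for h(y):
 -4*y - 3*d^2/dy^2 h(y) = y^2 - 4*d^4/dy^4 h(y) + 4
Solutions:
 h(y) = C1 + C2*y + C3*exp(-sqrt(3)*y/2) + C4*exp(sqrt(3)*y/2) - y^4/36 - 2*y^3/9 - 10*y^2/9


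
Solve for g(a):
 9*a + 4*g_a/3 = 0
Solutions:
 g(a) = C1 - 27*a^2/8


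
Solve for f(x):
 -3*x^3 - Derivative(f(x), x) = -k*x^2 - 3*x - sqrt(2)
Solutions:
 f(x) = C1 + k*x^3/3 - 3*x^4/4 + 3*x^2/2 + sqrt(2)*x


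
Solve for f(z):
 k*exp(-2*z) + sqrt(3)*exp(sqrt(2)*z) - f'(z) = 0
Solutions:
 f(z) = C1 - k*exp(-2*z)/2 + sqrt(6)*exp(sqrt(2)*z)/2


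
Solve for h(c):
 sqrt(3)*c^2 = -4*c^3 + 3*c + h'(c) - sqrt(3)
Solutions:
 h(c) = C1 + c^4 + sqrt(3)*c^3/3 - 3*c^2/2 + sqrt(3)*c


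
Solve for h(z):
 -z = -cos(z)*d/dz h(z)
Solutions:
 h(z) = C1 + Integral(z/cos(z), z)


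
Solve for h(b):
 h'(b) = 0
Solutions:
 h(b) = C1


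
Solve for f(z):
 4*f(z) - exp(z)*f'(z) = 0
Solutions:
 f(z) = C1*exp(-4*exp(-z))


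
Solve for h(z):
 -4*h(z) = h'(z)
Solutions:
 h(z) = C1*exp(-4*z)


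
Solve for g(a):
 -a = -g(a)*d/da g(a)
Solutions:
 g(a) = -sqrt(C1 + a^2)
 g(a) = sqrt(C1 + a^2)


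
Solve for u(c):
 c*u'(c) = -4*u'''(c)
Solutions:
 u(c) = C1 + Integral(C2*airyai(-2^(1/3)*c/2) + C3*airybi(-2^(1/3)*c/2), c)


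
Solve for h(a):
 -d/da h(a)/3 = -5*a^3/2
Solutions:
 h(a) = C1 + 15*a^4/8


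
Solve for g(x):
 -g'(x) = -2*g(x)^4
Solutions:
 g(x) = (-1/(C1 + 6*x))^(1/3)
 g(x) = (-1/(C1 + 2*x))^(1/3)*(-3^(2/3) - 3*3^(1/6)*I)/6
 g(x) = (-1/(C1 + 2*x))^(1/3)*(-3^(2/3) + 3*3^(1/6)*I)/6


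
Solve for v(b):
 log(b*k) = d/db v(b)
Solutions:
 v(b) = C1 + b*log(b*k) - b


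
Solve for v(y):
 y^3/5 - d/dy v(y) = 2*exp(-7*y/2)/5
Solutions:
 v(y) = C1 + y^4/20 + 4*exp(-7*y/2)/35


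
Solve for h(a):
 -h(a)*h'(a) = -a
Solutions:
 h(a) = -sqrt(C1 + a^2)
 h(a) = sqrt(C1 + a^2)


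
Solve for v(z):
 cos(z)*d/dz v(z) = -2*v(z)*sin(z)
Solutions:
 v(z) = C1*cos(z)^2


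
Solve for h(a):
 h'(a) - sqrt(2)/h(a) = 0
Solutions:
 h(a) = -sqrt(C1 + 2*sqrt(2)*a)
 h(a) = sqrt(C1 + 2*sqrt(2)*a)


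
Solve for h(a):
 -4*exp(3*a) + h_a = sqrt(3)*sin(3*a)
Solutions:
 h(a) = C1 + 4*exp(3*a)/3 - sqrt(3)*cos(3*a)/3


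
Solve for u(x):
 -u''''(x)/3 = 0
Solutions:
 u(x) = C1 + C2*x + C3*x^2 + C4*x^3


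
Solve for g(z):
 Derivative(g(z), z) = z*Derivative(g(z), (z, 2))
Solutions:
 g(z) = C1 + C2*z^2


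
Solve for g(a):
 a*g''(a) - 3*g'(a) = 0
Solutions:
 g(a) = C1 + C2*a^4


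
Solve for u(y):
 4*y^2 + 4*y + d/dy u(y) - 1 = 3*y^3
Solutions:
 u(y) = C1 + 3*y^4/4 - 4*y^3/3 - 2*y^2 + y


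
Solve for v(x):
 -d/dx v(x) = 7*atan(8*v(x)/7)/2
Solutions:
 Integral(1/atan(8*_y/7), (_y, v(x))) = C1 - 7*x/2


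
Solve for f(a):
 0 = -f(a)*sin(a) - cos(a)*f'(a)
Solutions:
 f(a) = C1*cos(a)


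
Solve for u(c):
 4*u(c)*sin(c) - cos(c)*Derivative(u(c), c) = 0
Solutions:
 u(c) = C1/cos(c)^4


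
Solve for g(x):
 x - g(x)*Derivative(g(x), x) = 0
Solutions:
 g(x) = -sqrt(C1 + x^2)
 g(x) = sqrt(C1 + x^2)


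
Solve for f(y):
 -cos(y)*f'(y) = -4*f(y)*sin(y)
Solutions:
 f(y) = C1/cos(y)^4


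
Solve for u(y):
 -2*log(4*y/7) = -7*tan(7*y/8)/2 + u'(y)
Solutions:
 u(y) = C1 - 2*y*log(y) - 4*y*log(2) + 2*y + 2*y*log(7) - 4*log(cos(7*y/8))


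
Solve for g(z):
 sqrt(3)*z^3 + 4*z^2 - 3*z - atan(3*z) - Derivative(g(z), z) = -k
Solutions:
 g(z) = C1 + k*z + sqrt(3)*z^4/4 + 4*z^3/3 - 3*z^2/2 - z*atan(3*z) + log(9*z^2 + 1)/6


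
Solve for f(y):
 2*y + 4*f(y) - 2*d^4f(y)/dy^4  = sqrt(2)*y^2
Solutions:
 f(y) = C1*exp(-2^(1/4)*y) + C2*exp(2^(1/4)*y) + C3*sin(2^(1/4)*y) + C4*cos(2^(1/4)*y) + sqrt(2)*y^2/4 - y/2


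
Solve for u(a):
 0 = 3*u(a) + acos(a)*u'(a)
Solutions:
 u(a) = C1*exp(-3*Integral(1/acos(a), a))


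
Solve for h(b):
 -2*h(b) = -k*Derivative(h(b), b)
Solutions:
 h(b) = C1*exp(2*b/k)


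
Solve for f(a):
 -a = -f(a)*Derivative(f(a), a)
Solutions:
 f(a) = -sqrt(C1 + a^2)
 f(a) = sqrt(C1 + a^2)


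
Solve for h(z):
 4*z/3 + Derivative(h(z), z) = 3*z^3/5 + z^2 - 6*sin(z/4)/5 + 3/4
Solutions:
 h(z) = C1 + 3*z^4/20 + z^3/3 - 2*z^2/3 + 3*z/4 + 24*cos(z/4)/5


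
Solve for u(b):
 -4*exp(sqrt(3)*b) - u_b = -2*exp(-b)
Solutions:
 u(b) = C1 - 4*sqrt(3)*exp(sqrt(3)*b)/3 - 2*exp(-b)


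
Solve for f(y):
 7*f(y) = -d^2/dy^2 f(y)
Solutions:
 f(y) = C1*sin(sqrt(7)*y) + C2*cos(sqrt(7)*y)


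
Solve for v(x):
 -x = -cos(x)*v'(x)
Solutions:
 v(x) = C1 + Integral(x/cos(x), x)


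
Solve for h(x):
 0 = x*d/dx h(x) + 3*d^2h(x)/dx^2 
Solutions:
 h(x) = C1 + C2*erf(sqrt(6)*x/6)


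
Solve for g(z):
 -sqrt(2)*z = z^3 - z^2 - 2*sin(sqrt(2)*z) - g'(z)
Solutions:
 g(z) = C1 + z^4/4 - z^3/3 + sqrt(2)*z^2/2 + sqrt(2)*cos(sqrt(2)*z)


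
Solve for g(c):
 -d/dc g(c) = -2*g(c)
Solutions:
 g(c) = C1*exp(2*c)


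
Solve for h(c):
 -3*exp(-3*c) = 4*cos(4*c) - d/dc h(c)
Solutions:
 h(c) = C1 + sin(4*c) - exp(-3*c)


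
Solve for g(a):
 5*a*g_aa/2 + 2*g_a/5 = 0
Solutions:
 g(a) = C1 + C2*a^(21/25)


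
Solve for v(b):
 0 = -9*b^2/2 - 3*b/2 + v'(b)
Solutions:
 v(b) = C1 + 3*b^3/2 + 3*b^2/4


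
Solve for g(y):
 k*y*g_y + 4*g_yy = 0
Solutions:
 g(y) = Piecewise((-sqrt(2)*sqrt(pi)*C1*erf(sqrt(2)*sqrt(k)*y/4)/sqrt(k) - C2, (k > 0) | (k < 0)), (-C1*y - C2, True))


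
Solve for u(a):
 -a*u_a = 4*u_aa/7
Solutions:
 u(a) = C1 + C2*erf(sqrt(14)*a/4)


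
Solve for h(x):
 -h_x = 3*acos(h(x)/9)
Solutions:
 Integral(1/acos(_y/9), (_y, h(x))) = C1 - 3*x


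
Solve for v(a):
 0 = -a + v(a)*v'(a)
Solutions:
 v(a) = -sqrt(C1 + a^2)
 v(a) = sqrt(C1 + a^2)


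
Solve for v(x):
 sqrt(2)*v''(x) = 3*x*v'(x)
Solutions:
 v(x) = C1 + C2*erfi(2^(1/4)*sqrt(3)*x/2)


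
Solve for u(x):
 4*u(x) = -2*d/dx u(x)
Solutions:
 u(x) = C1*exp(-2*x)


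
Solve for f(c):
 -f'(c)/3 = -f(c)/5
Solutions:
 f(c) = C1*exp(3*c/5)


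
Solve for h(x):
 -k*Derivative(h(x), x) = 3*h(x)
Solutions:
 h(x) = C1*exp(-3*x/k)


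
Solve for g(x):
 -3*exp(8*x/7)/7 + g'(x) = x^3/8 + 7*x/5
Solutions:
 g(x) = C1 + x^4/32 + 7*x^2/10 + 3*exp(8*x/7)/8


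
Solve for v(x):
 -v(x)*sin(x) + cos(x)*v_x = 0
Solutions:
 v(x) = C1/cos(x)


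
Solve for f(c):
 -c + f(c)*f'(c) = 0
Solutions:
 f(c) = -sqrt(C1 + c^2)
 f(c) = sqrt(C1 + c^2)


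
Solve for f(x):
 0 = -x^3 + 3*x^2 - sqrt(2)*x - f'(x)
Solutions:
 f(x) = C1 - x^4/4 + x^3 - sqrt(2)*x^2/2


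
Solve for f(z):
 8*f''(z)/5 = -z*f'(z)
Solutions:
 f(z) = C1 + C2*erf(sqrt(5)*z/4)


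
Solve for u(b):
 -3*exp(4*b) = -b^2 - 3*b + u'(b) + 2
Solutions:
 u(b) = C1 + b^3/3 + 3*b^2/2 - 2*b - 3*exp(4*b)/4


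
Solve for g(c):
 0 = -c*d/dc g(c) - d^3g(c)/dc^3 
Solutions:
 g(c) = C1 + Integral(C2*airyai(-c) + C3*airybi(-c), c)


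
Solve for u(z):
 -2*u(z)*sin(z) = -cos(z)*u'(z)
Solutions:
 u(z) = C1/cos(z)^2


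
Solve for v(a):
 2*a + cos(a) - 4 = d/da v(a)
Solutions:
 v(a) = C1 + a^2 - 4*a + sin(a)


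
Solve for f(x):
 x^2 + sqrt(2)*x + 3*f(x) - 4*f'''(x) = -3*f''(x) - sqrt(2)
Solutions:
 f(x) = C1*exp(x*(-(4*sqrt(39) + 25)^(1/3) - 1/(4*sqrt(39) + 25)^(1/3) + 2)/8)*sin(sqrt(3)*x*(-(4*sqrt(39) + 25)^(1/3) + (4*sqrt(39) + 25)^(-1/3))/8) + C2*exp(x*(-(4*sqrt(39) + 25)^(1/3) - 1/(4*sqrt(39) + 25)^(1/3) + 2)/8)*cos(sqrt(3)*x*(-(4*sqrt(39) + 25)^(1/3) + (4*sqrt(39) + 25)^(-1/3))/8) + C3*exp(x*((4*sqrt(39) + 25)^(-1/3) + 1 + (4*sqrt(39) + 25)^(1/3))/4) - x^2/3 - sqrt(2)*x/3 - sqrt(2)/3 + 2/3


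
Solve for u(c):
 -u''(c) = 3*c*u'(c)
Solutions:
 u(c) = C1 + C2*erf(sqrt(6)*c/2)


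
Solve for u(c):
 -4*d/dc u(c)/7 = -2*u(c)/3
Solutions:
 u(c) = C1*exp(7*c/6)


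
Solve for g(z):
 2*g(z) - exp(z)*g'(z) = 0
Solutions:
 g(z) = C1*exp(-2*exp(-z))


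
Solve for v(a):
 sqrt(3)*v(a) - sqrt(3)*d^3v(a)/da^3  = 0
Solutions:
 v(a) = C3*exp(a) + (C1*sin(sqrt(3)*a/2) + C2*cos(sqrt(3)*a/2))*exp(-a/2)


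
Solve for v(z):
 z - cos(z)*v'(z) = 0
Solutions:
 v(z) = C1 + Integral(z/cos(z), z)


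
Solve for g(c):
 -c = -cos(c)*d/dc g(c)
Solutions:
 g(c) = C1 + Integral(c/cos(c), c)


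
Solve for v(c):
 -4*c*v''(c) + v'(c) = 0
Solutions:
 v(c) = C1 + C2*c^(5/4)


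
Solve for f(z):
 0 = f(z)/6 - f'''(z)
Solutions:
 f(z) = C3*exp(6^(2/3)*z/6) + (C1*sin(2^(2/3)*3^(1/6)*z/4) + C2*cos(2^(2/3)*3^(1/6)*z/4))*exp(-6^(2/3)*z/12)


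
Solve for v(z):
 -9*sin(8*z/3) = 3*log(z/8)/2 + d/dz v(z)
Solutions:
 v(z) = C1 - 3*z*log(z)/2 + 3*z/2 + 9*z*log(2)/2 + 27*cos(8*z/3)/8


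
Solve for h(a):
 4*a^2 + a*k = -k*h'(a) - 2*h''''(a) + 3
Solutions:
 h(a) = C1 + C2*exp(2^(2/3)*a*(-k)^(1/3)/2) + C3*exp(2^(2/3)*a*(-k)^(1/3)*(-1 + sqrt(3)*I)/4) + C4*exp(-2^(2/3)*a*(-k)^(1/3)*(1 + sqrt(3)*I)/4) - 4*a^3/(3*k) - a^2/2 + 3*a/k


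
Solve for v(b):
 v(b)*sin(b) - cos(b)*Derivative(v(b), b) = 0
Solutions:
 v(b) = C1/cos(b)


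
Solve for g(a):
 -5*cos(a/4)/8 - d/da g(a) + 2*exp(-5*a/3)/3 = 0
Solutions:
 g(a) = C1 - 5*sin(a/4)/2 - 2*exp(-5*a/3)/5


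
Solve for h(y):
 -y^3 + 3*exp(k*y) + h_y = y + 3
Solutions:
 h(y) = C1 + y^4/4 + y^2/2 + 3*y - 3*exp(k*y)/k


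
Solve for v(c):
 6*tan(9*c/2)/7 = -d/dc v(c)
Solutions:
 v(c) = C1 + 4*log(cos(9*c/2))/21


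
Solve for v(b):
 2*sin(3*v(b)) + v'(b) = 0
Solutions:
 v(b) = -acos((-C1 - exp(12*b))/(C1 - exp(12*b)))/3 + 2*pi/3
 v(b) = acos((-C1 - exp(12*b))/(C1 - exp(12*b)))/3


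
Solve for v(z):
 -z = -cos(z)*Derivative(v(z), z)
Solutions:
 v(z) = C1 + Integral(z/cos(z), z)


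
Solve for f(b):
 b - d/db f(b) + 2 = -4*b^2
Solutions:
 f(b) = C1 + 4*b^3/3 + b^2/2 + 2*b


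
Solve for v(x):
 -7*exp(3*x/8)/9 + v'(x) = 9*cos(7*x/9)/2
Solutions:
 v(x) = C1 + 56*exp(3*x/8)/27 + 81*sin(7*x/9)/14


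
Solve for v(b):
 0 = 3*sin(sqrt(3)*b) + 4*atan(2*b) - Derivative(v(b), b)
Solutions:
 v(b) = C1 + 4*b*atan(2*b) - log(4*b^2 + 1) - sqrt(3)*cos(sqrt(3)*b)


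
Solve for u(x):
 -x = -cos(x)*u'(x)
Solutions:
 u(x) = C1 + Integral(x/cos(x), x)


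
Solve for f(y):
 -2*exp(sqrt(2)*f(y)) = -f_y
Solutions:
 f(y) = sqrt(2)*(2*log(-1/(C1 + 2*y)) - log(2))/4


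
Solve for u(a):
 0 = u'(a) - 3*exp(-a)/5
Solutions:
 u(a) = C1 - 3*exp(-a)/5


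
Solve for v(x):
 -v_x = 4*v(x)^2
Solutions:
 v(x) = 1/(C1 + 4*x)


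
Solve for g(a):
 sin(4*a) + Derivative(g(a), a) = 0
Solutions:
 g(a) = C1 + cos(4*a)/4
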